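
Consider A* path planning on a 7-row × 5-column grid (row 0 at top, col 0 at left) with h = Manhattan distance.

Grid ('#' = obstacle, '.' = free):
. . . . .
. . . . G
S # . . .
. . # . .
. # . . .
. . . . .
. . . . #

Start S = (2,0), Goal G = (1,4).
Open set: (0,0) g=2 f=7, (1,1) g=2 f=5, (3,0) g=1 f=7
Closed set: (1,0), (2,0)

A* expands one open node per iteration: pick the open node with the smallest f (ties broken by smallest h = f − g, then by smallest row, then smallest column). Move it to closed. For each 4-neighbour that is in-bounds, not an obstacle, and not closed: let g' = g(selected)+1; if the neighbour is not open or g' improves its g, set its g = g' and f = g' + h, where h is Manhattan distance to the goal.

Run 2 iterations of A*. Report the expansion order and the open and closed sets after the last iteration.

order=[(1,1) → (1,2)]; open=[(0,0) g=2 f=7, (0,1) g=3 f=7, (0,2) g=4 f=7, (1,3) g=4 f=5, (2,2) g=4 f=7, (3,0) g=1 f=7]; closed=[(1,0), (1,1), (1,2), (2,0)]

step 1: expand (1,1) (f=5, h=3) → closed; open now [(0,0) g=2 f=7, (0,1) g=3 f=7, (1,2) g=3 f=5, (3,0) g=1 f=7]
step 2: expand (1,2) (f=5, h=2) → closed; open now [(0,0) g=2 f=7, (0,1) g=3 f=7, (0,2) g=4 f=7, (1,3) g=4 f=5, (2,2) g=4 f=7, (3,0) g=1 f=7]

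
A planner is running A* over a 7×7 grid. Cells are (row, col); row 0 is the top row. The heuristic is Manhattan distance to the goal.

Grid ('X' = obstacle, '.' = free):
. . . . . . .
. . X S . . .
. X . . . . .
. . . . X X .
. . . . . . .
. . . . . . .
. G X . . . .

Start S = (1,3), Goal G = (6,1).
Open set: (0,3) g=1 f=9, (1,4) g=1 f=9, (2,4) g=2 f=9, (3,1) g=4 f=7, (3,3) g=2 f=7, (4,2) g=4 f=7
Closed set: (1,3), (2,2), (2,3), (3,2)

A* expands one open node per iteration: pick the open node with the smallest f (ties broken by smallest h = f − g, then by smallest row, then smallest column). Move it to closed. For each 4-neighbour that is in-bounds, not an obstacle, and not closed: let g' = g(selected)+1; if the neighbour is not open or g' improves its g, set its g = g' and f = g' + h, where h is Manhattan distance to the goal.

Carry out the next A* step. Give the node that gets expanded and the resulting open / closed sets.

step 1: expand (3,1) (f=7, h=3) → closed; open now [(0,3) g=1 f=9, (1,4) g=1 f=9, (2,4) g=2 f=9, (3,0) g=5 f=9, (3,3) g=2 f=7, (4,1) g=5 f=7, (4,2) g=4 f=7]

expanded=(3,1); open=[(0,3) g=1 f=9, (1,4) g=1 f=9, (2,4) g=2 f=9, (3,0) g=5 f=9, (3,3) g=2 f=7, (4,1) g=5 f=7, (4,2) g=4 f=7]; closed=[(1,3), (2,2), (2,3), (3,1), (3,2)]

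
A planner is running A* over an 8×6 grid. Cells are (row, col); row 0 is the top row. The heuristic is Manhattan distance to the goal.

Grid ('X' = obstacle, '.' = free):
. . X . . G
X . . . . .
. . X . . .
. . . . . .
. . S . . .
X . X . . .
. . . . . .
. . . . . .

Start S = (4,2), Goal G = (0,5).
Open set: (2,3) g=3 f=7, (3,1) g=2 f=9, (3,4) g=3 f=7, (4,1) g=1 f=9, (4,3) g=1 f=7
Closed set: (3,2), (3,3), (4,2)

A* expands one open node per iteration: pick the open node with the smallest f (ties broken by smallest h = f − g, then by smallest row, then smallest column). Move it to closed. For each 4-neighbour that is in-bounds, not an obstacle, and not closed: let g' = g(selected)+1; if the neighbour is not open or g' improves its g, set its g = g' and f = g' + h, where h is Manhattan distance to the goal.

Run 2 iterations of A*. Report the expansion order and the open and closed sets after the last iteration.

order=[(2,3) → (1,3)]; open=[(0,3) g=5 f=7, (1,2) g=5 f=9, (1,4) g=5 f=7, (2,4) g=4 f=7, (3,1) g=2 f=9, (3,4) g=3 f=7, (4,1) g=1 f=9, (4,3) g=1 f=7]; closed=[(1,3), (2,3), (3,2), (3,3), (4,2)]

step 1: expand (2,3) (f=7, h=4) → closed; open now [(1,3) g=4 f=7, (2,4) g=4 f=7, (3,1) g=2 f=9, (3,4) g=3 f=7, (4,1) g=1 f=9, (4,3) g=1 f=7]
step 2: expand (1,3) (f=7, h=3) → closed; open now [(0,3) g=5 f=7, (1,2) g=5 f=9, (1,4) g=5 f=7, (2,4) g=4 f=7, (3,1) g=2 f=9, (3,4) g=3 f=7, (4,1) g=1 f=9, (4,3) g=1 f=7]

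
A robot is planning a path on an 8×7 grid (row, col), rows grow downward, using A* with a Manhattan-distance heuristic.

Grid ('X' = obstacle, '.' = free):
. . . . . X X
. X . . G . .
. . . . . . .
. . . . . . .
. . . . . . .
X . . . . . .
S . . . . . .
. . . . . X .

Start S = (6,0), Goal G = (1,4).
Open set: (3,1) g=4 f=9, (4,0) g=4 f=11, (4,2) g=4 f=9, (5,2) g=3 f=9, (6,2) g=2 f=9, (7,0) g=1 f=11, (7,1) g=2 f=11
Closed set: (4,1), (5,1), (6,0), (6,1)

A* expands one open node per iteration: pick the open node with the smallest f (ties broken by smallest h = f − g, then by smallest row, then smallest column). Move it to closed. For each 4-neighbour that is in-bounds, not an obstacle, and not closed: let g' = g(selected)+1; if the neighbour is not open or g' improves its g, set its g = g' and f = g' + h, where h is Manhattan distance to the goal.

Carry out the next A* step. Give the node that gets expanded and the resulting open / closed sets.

expanded=(3,1); open=[(2,1) g=5 f=9, (3,0) g=5 f=11, (3,2) g=5 f=9, (4,0) g=4 f=11, (4,2) g=4 f=9, (5,2) g=3 f=9, (6,2) g=2 f=9, (7,0) g=1 f=11, (7,1) g=2 f=11]; closed=[(3,1), (4,1), (5,1), (6,0), (6,1)]

step 1: expand (3,1) (f=9, h=5) → closed; open now [(2,1) g=5 f=9, (3,0) g=5 f=11, (3,2) g=5 f=9, (4,0) g=4 f=11, (4,2) g=4 f=9, (5,2) g=3 f=9, (6,2) g=2 f=9, (7,0) g=1 f=11, (7,1) g=2 f=11]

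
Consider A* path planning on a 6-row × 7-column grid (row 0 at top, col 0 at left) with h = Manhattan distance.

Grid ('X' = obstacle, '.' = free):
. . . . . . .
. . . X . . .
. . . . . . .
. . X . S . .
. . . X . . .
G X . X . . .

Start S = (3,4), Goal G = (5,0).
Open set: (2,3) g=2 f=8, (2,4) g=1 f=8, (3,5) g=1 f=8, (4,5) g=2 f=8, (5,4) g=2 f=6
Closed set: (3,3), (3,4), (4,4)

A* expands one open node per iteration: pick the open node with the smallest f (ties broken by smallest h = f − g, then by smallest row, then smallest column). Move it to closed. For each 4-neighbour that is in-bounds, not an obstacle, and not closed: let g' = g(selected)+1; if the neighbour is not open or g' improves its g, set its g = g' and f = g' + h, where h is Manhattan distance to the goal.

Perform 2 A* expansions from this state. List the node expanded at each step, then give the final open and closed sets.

step 1: expand (5,4) (f=6, h=4) → closed; open now [(2,3) g=2 f=8, (2,4) g=1 f=8, (3,5) g=1 f=8, (4,5) g=2 f=8, (5,5) g=3 f=8]
step 2: expand (5,5) (f=8, h=5) → closed; open now [(2,3) g=2 f=8, (2,4) g=1 f=8, (3,5) g=1 f=8, (4,5) g=2 f=8, (5,6) g=4 f=10]

order=[(5,4) → (5,5)]; open=[(2,3) g=2 f=8, (2,4) g=1 f=8, (3,5) g=1 f=8, (4,5) g=2 f=8, (5,6) g=4 f=10]; closed=[(3,3), (3,4), (4,4), (5,4), (5,5)]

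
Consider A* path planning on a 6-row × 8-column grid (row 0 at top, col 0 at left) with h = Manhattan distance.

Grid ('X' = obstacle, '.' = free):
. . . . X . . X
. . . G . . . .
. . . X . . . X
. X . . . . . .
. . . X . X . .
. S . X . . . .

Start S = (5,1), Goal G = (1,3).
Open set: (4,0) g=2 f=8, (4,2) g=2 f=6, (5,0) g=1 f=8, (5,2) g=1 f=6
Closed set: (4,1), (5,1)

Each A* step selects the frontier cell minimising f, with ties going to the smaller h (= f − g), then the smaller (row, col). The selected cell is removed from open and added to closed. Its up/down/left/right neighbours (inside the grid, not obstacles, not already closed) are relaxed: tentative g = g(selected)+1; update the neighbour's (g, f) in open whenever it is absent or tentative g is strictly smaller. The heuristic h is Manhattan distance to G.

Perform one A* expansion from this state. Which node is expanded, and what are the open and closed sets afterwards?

expanded=(4,2); open=[(3,2) g=3 f=6, (4,0) g=2 f=8, (5,0) g=1 f=8, (5,2) g=1 f=6]; closed=[(4,1), (4,2), (5,1)]

step 1: expand (4,2) (f=6, h=4) → closed; open now [(3,2) g=3 f=6, (4,0) g=2 f=8, (5,0) g=1 f=8, (5,2) g=1 f=6]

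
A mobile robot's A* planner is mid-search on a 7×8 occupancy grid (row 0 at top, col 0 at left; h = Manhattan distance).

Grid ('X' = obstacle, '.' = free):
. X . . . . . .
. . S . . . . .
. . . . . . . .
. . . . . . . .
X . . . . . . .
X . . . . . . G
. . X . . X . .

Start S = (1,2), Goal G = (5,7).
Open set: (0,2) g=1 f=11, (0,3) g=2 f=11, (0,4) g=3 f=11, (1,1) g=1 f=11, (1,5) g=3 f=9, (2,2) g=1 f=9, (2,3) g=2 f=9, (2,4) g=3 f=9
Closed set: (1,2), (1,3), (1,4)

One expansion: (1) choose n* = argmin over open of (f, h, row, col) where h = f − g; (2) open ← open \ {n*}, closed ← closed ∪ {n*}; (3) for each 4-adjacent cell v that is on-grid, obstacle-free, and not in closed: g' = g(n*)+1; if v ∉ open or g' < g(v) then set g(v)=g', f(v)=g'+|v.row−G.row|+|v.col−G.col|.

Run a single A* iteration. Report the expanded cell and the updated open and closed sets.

step 1: expand (1,5) (f=9, h=6) → closed; open now [(0,2) g=1 f=11, (0,3) g=2 f=11, (0,4) g=3 f=11, (0,5) g=4 f=11, (1,1) g=1 f=11, (1,6) g=4 f=9, (2,2) g=1 f=9, (2,3) g=2 f=9, (2,4) g=3 f=9, (2,5) g=4 f=9]

expanded=(1,5); open=[(0,2) g=1 f=11, (0,3) g=2 f=11, (0,4) g=3 f=11, (0,5) g=4 f=11, (1,1) g=1 f=11, (1,6) g=4 f=9, (2,2) g=1 f=9, (2,3) g=2 f=9, (2,4) g=3 f=9, (2,5) g=4 f=9]; closed=[(1,2), (1,3), (1,4), (1,5)]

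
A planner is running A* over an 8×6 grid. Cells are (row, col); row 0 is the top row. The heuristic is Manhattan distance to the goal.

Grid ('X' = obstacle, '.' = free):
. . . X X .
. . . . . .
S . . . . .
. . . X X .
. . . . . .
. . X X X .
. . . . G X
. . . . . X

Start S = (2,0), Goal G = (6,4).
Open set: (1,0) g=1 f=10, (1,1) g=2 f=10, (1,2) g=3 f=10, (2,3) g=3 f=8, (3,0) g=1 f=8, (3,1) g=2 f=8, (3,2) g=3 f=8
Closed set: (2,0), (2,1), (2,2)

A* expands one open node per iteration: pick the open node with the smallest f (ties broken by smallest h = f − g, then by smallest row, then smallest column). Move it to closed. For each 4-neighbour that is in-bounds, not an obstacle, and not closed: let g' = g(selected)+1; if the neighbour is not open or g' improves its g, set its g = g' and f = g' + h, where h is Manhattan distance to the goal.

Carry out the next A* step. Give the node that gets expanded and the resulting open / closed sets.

expanded=(2,3); open=[(1,0) g=1 f=10, (1,1) g=2 f=10, (1,2) g=3 f=10, (1,3) g=4 f=10, (2,4) g=4 f=8, (3,0) g=1 f=8, (3,1) g=2 f=8, (3,2) g=3 f=8]; closed=[(2,0), (2,1), (2,2), (2,3)]

step 1: expand (2,3) (f=8, h=5) → closed; open now [(1,0) g=1 f=10, (1,1) g=2 f=10, (1,2) g=3 f=10, (1,3) g=4 f=10, (2,4) g=4 f=8, (3,0) g=1 f=8, (3,1) g=2 f=8, (3,2) g=3 f=8]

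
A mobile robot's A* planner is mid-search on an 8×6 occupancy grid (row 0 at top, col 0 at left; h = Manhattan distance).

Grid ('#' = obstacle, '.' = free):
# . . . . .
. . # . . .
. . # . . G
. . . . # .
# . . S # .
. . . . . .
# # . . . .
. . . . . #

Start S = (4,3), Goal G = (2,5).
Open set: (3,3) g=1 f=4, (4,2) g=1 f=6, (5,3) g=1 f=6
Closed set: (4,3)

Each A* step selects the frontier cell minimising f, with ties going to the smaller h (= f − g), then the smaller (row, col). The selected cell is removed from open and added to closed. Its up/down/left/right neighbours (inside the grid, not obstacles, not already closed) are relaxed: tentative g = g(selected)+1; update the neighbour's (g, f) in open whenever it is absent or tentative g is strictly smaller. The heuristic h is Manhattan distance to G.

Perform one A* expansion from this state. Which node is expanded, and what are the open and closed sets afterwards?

step 1: expand (3,3) (f=4, h=3) → closed; open now [(2,3) g=2 f=4, (3,2) g=2 f=6, (4,2) g=1 f=6, (5,3) g=1 f=6]

expanded=(3,3); open=[(2,3) g=2 f=4, (3,2) g=2 f=6, (4,2) g=1 f=6, (5,3) g=1 f=6]; closed=[(3,3), (4,3)]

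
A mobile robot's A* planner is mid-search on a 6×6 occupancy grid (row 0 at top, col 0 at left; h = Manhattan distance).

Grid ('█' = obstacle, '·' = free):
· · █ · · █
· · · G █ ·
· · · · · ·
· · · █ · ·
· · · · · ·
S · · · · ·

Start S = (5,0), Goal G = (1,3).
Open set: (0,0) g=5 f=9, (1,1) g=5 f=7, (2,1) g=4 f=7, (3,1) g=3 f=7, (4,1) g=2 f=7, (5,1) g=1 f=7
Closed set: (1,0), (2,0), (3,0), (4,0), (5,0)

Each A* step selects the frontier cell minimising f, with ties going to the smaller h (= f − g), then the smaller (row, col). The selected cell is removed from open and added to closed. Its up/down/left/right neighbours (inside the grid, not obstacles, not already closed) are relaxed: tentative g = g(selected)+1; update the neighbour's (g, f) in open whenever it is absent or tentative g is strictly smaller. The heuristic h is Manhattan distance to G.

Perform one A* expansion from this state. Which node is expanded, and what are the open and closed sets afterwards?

step 1: expand (1,1) (f=7, h=2) → closed; open now [(0,0) g=5 f=9, (0,1) g=6 f=9, (1,2) g=6 f=7, (2,1) g=4 f=7, (3,1) g=3 f=7, (4,1) g=2 f=7, (5,1) g=1 f=7]

expanded=(1,1); open=[(0,0) g=5 f=9, (0,1) g=6 f=9, (1,2) g=6 f=7, (2,1) g=4 f=7, (3,1) g=3 f=7, (4,1) g=2 f=7, (5,1) g=1 f=7]; closed=[(1,0), (1,1), (2,0), (3,0), (4,0), (5,0)]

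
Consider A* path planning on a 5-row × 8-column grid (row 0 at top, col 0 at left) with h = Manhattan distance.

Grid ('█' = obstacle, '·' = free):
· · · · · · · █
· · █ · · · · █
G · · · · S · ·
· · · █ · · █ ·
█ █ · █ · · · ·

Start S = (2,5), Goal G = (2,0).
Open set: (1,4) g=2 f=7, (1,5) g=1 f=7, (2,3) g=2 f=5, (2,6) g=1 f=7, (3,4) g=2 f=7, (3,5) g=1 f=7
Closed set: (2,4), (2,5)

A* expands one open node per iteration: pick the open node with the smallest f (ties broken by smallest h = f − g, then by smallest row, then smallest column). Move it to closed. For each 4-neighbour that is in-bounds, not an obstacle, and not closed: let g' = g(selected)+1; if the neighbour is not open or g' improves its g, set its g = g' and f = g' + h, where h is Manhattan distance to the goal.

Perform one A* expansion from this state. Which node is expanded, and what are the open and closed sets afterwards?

step 1: expand (2,3) (f=5, h=3) → closed; open now [(1,3) g=3 f=7, (1,4) g=2 f=7, (1,5) g=1 f=7, (2,2) g=3 f=5, (2,6) g=1 f=7, (3,4) g=2 f=7, (3,5) g=1 f=7]

expanded=(2,3); open=[(1,3) g=3 f=7, (1,4) g=2 f=7, (1,5) g=1 f=7, (2,2) g=3 f=5, (2,6) g=1 f=7, (3,4) g=2 f=7, (3,5) g=1 f=7]; closed=[(2,3), (2,4), (2,5)]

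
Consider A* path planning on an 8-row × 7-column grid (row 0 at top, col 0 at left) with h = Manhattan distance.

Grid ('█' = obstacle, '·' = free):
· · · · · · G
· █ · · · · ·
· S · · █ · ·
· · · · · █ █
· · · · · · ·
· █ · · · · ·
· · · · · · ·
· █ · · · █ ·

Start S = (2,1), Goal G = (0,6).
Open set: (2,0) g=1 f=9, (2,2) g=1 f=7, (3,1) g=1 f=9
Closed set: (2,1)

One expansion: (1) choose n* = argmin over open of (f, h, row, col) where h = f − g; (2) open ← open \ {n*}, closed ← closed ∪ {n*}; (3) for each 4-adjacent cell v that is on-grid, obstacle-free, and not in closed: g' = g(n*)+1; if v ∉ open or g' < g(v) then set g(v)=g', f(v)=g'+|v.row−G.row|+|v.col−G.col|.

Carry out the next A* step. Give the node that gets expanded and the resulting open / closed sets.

expanded=(2,2); open=[(1,2) g=2 f=7, (2,0) g=1 f=9, (2,3) g=2 f=7, (3,1) g=1 f=9, (3,2) g=2 f=9]; closed=[(2,1), (2,2)]

step 1: expand (2,2) (f=7, h=6) → closed; open now [(1,2) g=2 f=7, (2,0) g=1 f=9, (2,3) g=2 f=7, (3,1) g=1 f=9, (3,2) g=2 f=9]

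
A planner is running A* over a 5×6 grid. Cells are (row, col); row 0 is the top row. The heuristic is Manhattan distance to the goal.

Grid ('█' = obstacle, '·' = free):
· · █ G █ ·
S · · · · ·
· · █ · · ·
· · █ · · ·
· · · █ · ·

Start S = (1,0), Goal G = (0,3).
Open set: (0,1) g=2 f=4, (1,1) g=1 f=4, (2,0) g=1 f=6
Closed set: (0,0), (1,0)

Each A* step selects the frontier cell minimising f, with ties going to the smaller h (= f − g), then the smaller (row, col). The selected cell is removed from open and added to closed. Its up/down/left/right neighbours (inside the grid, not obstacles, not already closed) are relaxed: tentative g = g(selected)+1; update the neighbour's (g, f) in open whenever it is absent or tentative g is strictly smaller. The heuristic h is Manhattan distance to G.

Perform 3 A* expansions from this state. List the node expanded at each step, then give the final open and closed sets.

step 1: expand (0,1) (f=4, h=2) → closed; open now [(1,1) g=1 f=4, (2,0) g=1 f=6]
step 2: expand (1,1) (f=4, h=3) → closed; open now [(1,2) g=2 f=4, (2,0) g=1 f=6, (2,1) g=2 f=6]
step 3: expand (1,2) (f=4, h=2) → closed; open now [(1,3) g=3 f=4, (2,0) g=1 f=6, (2,1) g=2 f=6]

order=[(0,1) → (1,1) → (1,2)]; open=[(1,3) g=3 f=4, (2,0) g=1 f=6, (2,1) g=2 f=6]; closed=[(0,0), (0,1), (1,0), (1,1), (1,2)]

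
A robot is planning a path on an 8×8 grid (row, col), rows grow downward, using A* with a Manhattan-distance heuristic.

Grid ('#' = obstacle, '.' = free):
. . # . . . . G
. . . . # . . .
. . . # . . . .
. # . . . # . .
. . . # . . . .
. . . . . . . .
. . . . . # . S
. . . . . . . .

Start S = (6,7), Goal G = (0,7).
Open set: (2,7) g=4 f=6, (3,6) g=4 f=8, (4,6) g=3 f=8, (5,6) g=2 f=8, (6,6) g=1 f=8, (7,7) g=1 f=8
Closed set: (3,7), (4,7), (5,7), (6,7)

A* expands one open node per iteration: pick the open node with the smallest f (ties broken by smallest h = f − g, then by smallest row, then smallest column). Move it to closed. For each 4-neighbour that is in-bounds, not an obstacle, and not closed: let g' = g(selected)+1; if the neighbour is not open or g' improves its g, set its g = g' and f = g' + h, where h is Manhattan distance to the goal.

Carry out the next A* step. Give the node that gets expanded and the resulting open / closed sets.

step 1: expand (2,7) (f=6, h=2) → closed; open now [(1,7) g=5 f=6, (2,6) g=5 f=8, (3,6) g=4 f=8, (4,6) g=3 f=8, (5,6) g=2 f=8, (6,6) g=1 f=8, (7,7) g=1 f=8]

expanded=(2,7); open=[(1,7) g=5 f=6, (2,6) g=5 f=8, (3,6) g=4 f=8, (4,6) g=3 f=8, (5,6) g=2 f=8, (6,6) g=1 f=8, (7,7) g=1 f=8]; closed=[(2,7), (3,7), (4,7), (5,7), (6,7)]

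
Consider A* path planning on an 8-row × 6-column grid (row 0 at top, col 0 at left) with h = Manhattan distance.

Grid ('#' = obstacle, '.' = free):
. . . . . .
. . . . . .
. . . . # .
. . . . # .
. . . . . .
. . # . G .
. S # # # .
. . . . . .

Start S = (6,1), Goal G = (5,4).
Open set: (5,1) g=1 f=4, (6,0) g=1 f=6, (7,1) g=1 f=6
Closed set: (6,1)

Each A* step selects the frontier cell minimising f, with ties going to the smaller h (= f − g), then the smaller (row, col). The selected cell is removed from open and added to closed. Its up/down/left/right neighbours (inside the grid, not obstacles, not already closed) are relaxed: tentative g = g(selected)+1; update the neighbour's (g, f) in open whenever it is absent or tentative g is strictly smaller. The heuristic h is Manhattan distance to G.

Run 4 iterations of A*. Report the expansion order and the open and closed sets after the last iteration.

order=[(5,1) → (4,1) → (4,2) → (4,3)]; open=[(3,1) g=3 f=8, (3,2) g=4 f=8, (3,3) g=5 f=8, (4,0) g=3 f=8, (4,4) g=5 f=6, (5,0) g=2 f=6, (5,3) g=5 f=6, (6,0) g=1 f=6, (7,1) g=1 f=6]; closed=[(4,1), (4,2), (4,3), (5,1), (6,1)]

step 1: expand (5,1) (f=4, h=3) → closed; open now [(4,1) g=2 f=6, (5,0) g=2 f=6, (6,0) g=1 f=6, (7,1) g=1 f=6]
step 2: expand (4,1) (f=6, h=4) → closed; open now [(3,1) g=3 f=8, (4,0) g=3 f=8, (4,2) g=3 f=6, (5,0) g=2 f=6, (6,0) g=1 f=6, (7,1) g=1 f=6]
step 3: expand (4,2) (f=6, h=3) → closed; open now [(3,1) g=3 f=8, (3,2) g=4 f=8, (4,0) g=3 f=8, (4,3) g=4 f=6, (5,0) g=2 f=6, (6,0) g=1 f=6, (7,1) g=1 f=6]
step 4: expand (4,3) (f=6, h=2) → closed; open now [(3,1) g=3 f=8, (3,2) g=4 f=8, (3,3) g=5 f=8, (4,0) g=3 f=8, (4,4) g=5 f=6, (5,0) g=2 f=6, (5,3) g=5 f=6, (6,0) g=1 f=6, (7,1) g=1 f=6]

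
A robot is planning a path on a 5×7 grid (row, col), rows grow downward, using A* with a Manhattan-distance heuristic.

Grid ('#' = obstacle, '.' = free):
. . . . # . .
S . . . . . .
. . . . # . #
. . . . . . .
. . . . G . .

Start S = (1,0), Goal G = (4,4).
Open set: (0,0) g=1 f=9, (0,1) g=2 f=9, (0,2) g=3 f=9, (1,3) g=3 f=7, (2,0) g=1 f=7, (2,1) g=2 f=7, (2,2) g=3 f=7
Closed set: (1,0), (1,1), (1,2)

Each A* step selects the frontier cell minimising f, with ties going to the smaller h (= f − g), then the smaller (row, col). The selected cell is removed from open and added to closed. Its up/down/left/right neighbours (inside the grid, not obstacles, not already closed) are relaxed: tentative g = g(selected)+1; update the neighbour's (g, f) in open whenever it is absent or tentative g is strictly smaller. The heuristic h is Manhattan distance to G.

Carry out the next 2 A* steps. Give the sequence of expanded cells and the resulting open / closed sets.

order=[(1,3) → (1,4)]; open=[(0,0) g=1 f=9, (0,1) g=2 f=9, (0,2) g=3 f=9, (0,3) g=4 f=9, (1,5) g=5 f=9, (2,0) g=1 f=7, (2,1) g=2 f=7, (2,2) g=3 f=7, (2,3) g=4 f=7]; closed=[(1,0), (1,1), (1,2), (1,3), (1,4)]

step 1: expand (1,3) (f=7, h=4) → closed; open now [(0,0) g=1 f=9, (0,1) g=2 f=9, (0,2) g=3 f=9, (0,3) g=4 f=9, (1,4) g=4 f=7, (2,0) g=1 f=7, (2,1) g=2 f=7, (2,2) g=3 f=7, (2,3) g=4 f=7]
step 2: expand (1,4) (f=7, h=3) → closed; open now [(0,0) g=1 f=9, (0,1) g=2 f=9, (0,2) g=3 f=9, (0,3) g=4 f=9, (1,5) g=5 f=9, (2,0) g=1 f=7, (2,1) g=2 f=7, (2,2) g=3 f=7, (2,3) g=4 f=7]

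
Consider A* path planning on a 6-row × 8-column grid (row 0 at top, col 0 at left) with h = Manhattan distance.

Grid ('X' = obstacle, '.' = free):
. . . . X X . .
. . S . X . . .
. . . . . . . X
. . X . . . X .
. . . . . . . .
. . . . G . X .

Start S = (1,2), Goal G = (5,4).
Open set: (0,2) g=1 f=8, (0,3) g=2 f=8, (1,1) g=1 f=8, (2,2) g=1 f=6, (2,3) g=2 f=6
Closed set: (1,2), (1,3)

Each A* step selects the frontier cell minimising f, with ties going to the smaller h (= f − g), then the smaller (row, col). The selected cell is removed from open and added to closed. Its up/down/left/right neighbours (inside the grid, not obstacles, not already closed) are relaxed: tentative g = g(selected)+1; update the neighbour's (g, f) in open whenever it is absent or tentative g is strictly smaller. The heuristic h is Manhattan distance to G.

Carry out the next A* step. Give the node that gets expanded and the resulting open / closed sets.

expanded=(2,3); open=[(0,2) g=1 f=8, (0,3) g=2 f=8, (1,1) g=1 f=8, (2,2) g=1 f=6, (2,4) g=3 f=6, (3,3) g=3 f=6]; closed=[(1,2), (1,3), (2,3)]

step 1: expand (2,3) (f=6, h=4) → closed; open now [(0,2) g=1 f=8, (0,3) g=2 f=8, (1,1) g=1 f=8, (2,2) g=1 f=6, (2,4) g=3 f=6, (3,3) g=3 f=6]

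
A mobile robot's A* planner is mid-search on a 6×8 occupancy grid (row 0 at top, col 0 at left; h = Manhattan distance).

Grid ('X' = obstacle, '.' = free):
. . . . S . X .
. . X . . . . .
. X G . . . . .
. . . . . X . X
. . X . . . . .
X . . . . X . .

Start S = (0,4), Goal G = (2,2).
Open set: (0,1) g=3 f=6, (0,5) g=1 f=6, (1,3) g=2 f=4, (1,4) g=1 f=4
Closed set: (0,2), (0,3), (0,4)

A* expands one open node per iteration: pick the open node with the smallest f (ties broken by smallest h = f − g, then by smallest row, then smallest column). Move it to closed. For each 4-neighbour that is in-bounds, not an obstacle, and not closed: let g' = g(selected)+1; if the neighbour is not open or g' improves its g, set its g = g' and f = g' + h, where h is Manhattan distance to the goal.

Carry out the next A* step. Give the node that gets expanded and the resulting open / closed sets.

expanded=(1,3); open=[(0,1) g=3 f=6, (0,5) g=1 f=6, (1,4) g=1 f=4, (2,3) g=3 f=4]; closed=[(0,2), (0,3), (0,4), (1,3)]

step 1: expand (1,3) (f=4, h=2) → closed; open now [(0,1) g=3 f=6, (0,5) g=1 f=6, (1,4) g=1 f=4, (2,3) g=3 f=4]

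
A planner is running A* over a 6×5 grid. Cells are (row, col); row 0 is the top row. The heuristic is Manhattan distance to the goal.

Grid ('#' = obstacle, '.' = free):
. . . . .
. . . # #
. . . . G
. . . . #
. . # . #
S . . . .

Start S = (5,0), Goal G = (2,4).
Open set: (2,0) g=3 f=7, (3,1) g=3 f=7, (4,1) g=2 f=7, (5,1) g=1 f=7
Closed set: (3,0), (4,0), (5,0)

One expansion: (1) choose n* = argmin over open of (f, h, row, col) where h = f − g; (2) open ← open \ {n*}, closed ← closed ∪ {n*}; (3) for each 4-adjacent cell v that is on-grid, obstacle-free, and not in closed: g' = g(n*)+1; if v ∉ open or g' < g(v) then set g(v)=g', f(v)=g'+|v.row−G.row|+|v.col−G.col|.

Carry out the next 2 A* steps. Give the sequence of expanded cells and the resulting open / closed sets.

step 1: expand (2,0) (f=7, h=4) → closed; open now [(1,0) g=4 f=9, (2,1) g=4 f=7, (3,1) g=3 f=7, (4,1) g=2 f=7, (5,1) g=1 f=7]
step 2: expand (2,1) (f=7, h=3) → closed; open now [(1,0) g=4 f=9, (1,1) g=5 f=9, (2,2) g=5 f=7, (3,1) g=3 f=7, (4,1) g=2 f=7, (5,1) g=1 f=7]

order=[(2,0) → (2,1)]; open=[(1,0) g=4 f=9, (1,1) g=5 f=9, (2,2) g=5 f=7, (3,1) g=3 f=7, (4,1) g=2 f=7, (5,1) g=1 f=7]; closed=[(2,0), (2,1), (3,0), (4,0), (5,0)]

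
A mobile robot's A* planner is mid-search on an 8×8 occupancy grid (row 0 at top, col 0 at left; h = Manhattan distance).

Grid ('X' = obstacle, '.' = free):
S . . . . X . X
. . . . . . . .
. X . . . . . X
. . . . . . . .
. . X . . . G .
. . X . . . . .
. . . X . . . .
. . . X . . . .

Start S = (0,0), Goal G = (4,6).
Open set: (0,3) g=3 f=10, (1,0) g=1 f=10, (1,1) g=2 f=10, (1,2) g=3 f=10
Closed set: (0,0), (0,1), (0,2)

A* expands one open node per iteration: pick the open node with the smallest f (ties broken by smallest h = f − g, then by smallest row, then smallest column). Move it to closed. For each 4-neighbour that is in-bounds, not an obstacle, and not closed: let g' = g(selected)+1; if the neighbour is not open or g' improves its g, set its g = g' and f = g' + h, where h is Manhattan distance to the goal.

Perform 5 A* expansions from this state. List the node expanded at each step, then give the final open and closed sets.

order=[(0,3) → (0,4) → (1,4) → (1,5) → (1,6)]; open=[(0,6) g=8 f=12, (1,0) g=1 f=10, (1,1) g=2 f=10, (1,2) g=3 f=10, (1,3) g=4 f=10, (1,7) g=8 f=12, (2,4) g=6 f=10, (2,5) g=7 f=10, (2,6) g=8 f=10]; closed=[(0,0), (0,1), (0,2), (0,3), (0,4), (1,4), (1,5), (1,6)]

step 1: expand (0,3) (f=10, h=7) → closed; open now [(0,4) g=4 f=10, (1,0) g=1 f=10, (1,1) g=2 f=10, (1,2) g=3 f=10, (1,3) g=4 f=10]
step 2: expand (0,4) (f=10, h=6) → closed; open now [(1,0) g=1 f=10, (1,1) g=2 f=10, (1,2) g=3 f=10, (1,3) g=4 f=10, (1,4) g=5 f=10]
step 3: expand (1,4) (f=10, h=5) → closed; open now [(1,0) g=1 f=10, (1,1) g=2 f=10, (1,2) g=3 f=10, (1,3) g=4 f=10, (1,5) g=6 f=10, (2,4) g=6 f=10]
step 4: expand (1,5) (f=10, h=4) → closed; open now [(1,0) g=1 f=10, (1,1) g=2 f=10, (1,2) g=3 f=10, (1,3) g=4 f=10, (1,6) g=7 f=10, (2,4) g=6 f=10, (2,5) g=7 f=10]
step 5: expand (1,6) (f=10, h=3) → closed; open now [(0,6) g=8 f=12, (1,0) g=1 f=10, (1,1) g=2 f=10, (1,2) g=3 f=10, (1,3) g=4 f=10, (1,7) g=8 f=12, (2,4) g=6 f=10, (2,5) g=7 f=10, (2,6) g=8 f=10]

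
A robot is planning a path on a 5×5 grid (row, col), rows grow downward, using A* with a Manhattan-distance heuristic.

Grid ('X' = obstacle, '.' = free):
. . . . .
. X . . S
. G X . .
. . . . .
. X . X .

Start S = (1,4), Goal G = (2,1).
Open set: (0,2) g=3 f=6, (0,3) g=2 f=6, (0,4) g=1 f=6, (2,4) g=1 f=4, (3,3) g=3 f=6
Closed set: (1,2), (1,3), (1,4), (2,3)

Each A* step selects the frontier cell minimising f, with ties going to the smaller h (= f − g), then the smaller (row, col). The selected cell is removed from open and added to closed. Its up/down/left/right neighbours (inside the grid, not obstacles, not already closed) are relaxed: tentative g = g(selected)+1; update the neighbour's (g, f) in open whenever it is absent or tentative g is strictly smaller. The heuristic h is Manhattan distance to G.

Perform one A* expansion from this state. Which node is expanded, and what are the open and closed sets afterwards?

expanded=(2,4); open=[(0,2) g=3 f=6, (0,3) g=2 f=6, (0,4) g=1 f=6, (3,3) g=3 f=6, (3,4) g=2 f=6]; closed=[(1,2), (1,3), (1,4), (2,3), (2,4)]

step 1: expand (2,4) (f=4, h=3) → closed; open now [(0,2) g=3 f=6, (0,3) g=2 f=6, (0,4) g=1 f=6, (3,3) g=3 f=6, (3,4) g=2 f=6]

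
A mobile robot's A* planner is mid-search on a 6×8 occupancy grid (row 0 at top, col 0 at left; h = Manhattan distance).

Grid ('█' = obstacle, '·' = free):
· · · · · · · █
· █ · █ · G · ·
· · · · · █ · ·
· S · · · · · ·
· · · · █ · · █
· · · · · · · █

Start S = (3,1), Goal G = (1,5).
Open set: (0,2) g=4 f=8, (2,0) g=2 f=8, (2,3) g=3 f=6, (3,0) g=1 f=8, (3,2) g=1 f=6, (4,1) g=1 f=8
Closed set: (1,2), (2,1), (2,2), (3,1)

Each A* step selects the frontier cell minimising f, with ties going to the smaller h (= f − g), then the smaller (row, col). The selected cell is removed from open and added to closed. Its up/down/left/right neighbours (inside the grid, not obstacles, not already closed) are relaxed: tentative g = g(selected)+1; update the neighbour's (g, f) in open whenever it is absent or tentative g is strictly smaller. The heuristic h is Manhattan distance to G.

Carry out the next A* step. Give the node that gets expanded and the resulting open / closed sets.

step 1: expand (2,3) (f=6, h=3) → closed; open now [(0,2) g=4 f=8, (2,0) g=2 f=8, (2,4) g=4 f=6, (3,0) g=1 f=8, (3,2) g=1 f=6, (3,3) g=4 f=8, (4,1) g=1 f=8]

expanded=(2,3); open=[(0,2) g=4 f=8, (2,0) g=2 f=8, (2,4) g=4 f=6, (3,0) g=1 f=8, (3,2) g=1 f=6, (3,3) g=4 f=8, (4,1) g=1 f=8]; closed=[(1,2), (2,1), (2,2), (2,3), (3,1)]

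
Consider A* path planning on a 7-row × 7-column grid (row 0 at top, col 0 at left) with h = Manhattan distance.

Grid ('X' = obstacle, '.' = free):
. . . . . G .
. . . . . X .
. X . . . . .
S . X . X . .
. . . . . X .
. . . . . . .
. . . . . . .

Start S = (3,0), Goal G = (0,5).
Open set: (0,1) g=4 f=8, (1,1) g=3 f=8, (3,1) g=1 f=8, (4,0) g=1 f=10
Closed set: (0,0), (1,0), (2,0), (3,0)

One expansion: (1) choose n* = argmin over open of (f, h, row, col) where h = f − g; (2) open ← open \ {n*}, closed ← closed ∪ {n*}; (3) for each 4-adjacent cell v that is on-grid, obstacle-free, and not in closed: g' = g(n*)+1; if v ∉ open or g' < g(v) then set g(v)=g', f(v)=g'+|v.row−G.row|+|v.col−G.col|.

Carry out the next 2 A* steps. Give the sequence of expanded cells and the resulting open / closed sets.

step 1: expand (0,1) (f=8, h=4) → closed; open now [(0,2) g=5 f=8, (1,1) g=3 f=8, (3,1) g=1 f=8, (4,0) g=1 f=10]
step 2: expand (0,2) (f=8, h=3) → closed; open now [(0,3) g=6 f=8, (1,1) g=3 f=8, (1,2) g=6 f=10, (3,1) g=1 f=8, (4,0) g=1 f=10]

order=[(0,1) → (0,2)]; open=[(0,3) g=6 f=8, (1,1) g=3 f=8, (1,2) g=6 f=10, (3,1) g=1 f=8, (4,0) g=1 f=10]; closed=[(0,0), (0,1), (0,2), (1,0), (2,0), (3,0)]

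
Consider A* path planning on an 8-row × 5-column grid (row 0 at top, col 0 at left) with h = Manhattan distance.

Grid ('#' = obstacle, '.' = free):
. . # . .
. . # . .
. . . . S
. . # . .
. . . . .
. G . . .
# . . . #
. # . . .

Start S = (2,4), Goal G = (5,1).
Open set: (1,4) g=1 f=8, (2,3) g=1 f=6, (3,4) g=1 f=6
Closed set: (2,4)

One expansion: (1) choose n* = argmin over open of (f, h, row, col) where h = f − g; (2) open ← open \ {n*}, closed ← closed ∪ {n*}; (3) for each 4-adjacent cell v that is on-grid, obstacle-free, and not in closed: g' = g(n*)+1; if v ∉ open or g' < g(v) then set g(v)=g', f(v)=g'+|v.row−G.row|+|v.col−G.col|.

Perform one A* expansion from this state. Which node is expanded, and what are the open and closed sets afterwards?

expanded=(2,3); open=[(1,3) g=2 f=8, (1,4) g=1 f=8, (2,2) g=2 f=6, (3,3) g=2 f=6, (3,4) g=1 f=6]; closed=[(2,3), (2,4)]

step 1: expand (2,3) (f=6, h=5) → closed; open now [(1,3) g=2 f=8, (1,4) g=1 f=8, (2,2) g=2 f=6, (3,3) g=2 f=6, (3,4) g=1 f=6]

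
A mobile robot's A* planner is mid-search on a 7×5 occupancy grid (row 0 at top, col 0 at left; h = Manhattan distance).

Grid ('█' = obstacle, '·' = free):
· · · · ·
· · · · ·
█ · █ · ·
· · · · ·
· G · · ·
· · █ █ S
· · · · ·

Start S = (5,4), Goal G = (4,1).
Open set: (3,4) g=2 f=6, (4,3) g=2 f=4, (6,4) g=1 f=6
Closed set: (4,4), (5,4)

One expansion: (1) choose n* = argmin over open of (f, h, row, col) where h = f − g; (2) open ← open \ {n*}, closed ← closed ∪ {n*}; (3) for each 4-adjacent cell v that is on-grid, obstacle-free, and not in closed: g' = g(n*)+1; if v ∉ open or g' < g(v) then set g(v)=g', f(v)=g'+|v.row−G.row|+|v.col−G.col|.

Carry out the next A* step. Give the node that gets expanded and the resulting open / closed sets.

step 1: expand (4,3) (f=4, h=2) → closed; open now [(3,3) g=3 f=6, (3,4) g=2 f=6, (4,2) g=3 f=4, (6,4) g=1 f=6]

expanded=(4,3); open=[(3,3) g=3 f=6, (3,4) g=2 f=6, (4,2) g=3 f=4, (6,4) g=1 f=6]; closed=[(4,3), (4,4), (5,4)]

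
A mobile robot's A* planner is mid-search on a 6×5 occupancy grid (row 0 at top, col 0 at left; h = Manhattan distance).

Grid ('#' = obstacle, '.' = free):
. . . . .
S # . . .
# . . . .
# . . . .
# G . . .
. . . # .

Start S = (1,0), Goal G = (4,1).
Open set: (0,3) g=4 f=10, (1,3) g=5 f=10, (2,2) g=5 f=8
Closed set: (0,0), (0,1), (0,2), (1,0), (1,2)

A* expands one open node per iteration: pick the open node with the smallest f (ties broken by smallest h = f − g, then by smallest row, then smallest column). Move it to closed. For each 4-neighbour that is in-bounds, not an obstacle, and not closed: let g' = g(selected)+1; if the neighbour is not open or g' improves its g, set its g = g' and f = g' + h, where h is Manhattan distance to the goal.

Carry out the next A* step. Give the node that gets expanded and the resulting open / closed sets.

expanded=(2,2); open=[(0,3) g=4 f=10, (1,3) g=5 f=10, (2,1) g=6 f=8, (2,3) g=6 f=10, (3,2) g=6 f=8]; closed=[(0,0), (0,1), (0,2), (1,0), (1,2), (2,2)]

step 1: expand (2,2) (f=8, h=3) → closed; open now [(0,3) g=4 f=10, (1,3) g=5 f=10, (2,1) g=6 f=8, (2,3) g=6 f=10, (3,2) g=6 f=8]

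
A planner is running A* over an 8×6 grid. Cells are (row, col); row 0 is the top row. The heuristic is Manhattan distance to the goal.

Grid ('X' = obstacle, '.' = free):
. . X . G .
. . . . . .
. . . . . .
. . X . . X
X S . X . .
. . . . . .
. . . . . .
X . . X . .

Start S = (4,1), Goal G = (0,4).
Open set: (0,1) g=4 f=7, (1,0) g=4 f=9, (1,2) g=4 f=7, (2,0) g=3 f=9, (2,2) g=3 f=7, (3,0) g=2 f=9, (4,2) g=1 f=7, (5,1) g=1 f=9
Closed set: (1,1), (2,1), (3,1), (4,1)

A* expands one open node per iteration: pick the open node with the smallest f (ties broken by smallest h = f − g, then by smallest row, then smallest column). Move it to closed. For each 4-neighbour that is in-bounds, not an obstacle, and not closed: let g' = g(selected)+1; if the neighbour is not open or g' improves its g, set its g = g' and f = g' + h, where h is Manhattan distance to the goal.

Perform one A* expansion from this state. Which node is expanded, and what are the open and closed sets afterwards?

expanded=(0,1); open=[(0,0) g=5 f=9, (1,0) g=4 f=9, (1,2) g=4 f=7, (2,0) g=3 f=9, (2,2) g=3 f=7, (3,0) g=2 f=9, (4,2) g=1 f=7, (5,1) g=1 f=9]; closed=[(0,1), (1,1), (2,1), (3,1), (4,1)]

step 1: expand (0,1) (f=7, h=3) → closed; open now [(0,0) g=5 f=9, (1,0) g=4 f=9, (1,2) g=4 f=7, (2,0) g=3 f=9, (2,2) g=3 f=7, (3,0) g=2 f=9, (4,2) g=1 f=7, (5,1) g=1 f=9]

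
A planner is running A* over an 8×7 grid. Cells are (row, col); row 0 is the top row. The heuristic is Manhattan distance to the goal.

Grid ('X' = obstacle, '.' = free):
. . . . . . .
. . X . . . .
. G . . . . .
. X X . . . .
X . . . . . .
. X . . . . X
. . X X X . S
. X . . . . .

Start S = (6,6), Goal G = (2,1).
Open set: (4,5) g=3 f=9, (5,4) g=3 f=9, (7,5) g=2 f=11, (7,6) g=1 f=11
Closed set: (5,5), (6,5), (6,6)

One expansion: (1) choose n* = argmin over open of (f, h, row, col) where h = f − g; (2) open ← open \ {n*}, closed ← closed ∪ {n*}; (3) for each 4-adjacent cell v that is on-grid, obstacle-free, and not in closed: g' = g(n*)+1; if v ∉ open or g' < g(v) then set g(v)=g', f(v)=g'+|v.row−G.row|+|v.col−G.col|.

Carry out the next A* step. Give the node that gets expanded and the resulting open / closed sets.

expanded=(4,5); open=[(3,5) g=4 f=9, (4,4) g=4 f=9, (4,6) g=4 f=11, (5,4) g=3 f=9, (7,5) g=2 f=11, (7,6) g=1 f=11]; closed=[(4,5), (5,5), (6,5), (6,6)]

step 1: expand (4,5) (f=9, h=6) → closed; open now [(3,5) g=4 f=9, (4,4) g=4 f=9, (4,6) g=4 f=11, (5,4) g=3 f=9, (7,5) g=2 f=11, (7,6) g=1 f=11]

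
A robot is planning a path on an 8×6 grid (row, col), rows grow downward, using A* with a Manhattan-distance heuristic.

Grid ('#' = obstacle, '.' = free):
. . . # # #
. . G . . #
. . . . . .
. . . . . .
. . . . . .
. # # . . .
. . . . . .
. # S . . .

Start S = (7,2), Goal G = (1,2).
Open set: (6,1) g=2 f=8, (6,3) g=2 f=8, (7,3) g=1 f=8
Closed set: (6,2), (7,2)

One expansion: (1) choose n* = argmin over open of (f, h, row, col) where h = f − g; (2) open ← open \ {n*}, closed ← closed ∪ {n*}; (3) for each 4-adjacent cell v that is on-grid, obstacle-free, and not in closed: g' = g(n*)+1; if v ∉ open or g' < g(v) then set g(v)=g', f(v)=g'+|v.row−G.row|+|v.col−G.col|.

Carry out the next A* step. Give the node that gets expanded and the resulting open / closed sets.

step 1: expand (6,1) (f=8, h=6) → closed; open now [(6,0) g=3 f=10, (6,3) g=2 f=8, (7,3) g=1 f=8]

expanded=(6,1); open=[(6,0) g=3 f=10, (6,3) g=2 f=8, (7,3) g=1 f=8]; closed=[(6,1), (6,2), (7,2)]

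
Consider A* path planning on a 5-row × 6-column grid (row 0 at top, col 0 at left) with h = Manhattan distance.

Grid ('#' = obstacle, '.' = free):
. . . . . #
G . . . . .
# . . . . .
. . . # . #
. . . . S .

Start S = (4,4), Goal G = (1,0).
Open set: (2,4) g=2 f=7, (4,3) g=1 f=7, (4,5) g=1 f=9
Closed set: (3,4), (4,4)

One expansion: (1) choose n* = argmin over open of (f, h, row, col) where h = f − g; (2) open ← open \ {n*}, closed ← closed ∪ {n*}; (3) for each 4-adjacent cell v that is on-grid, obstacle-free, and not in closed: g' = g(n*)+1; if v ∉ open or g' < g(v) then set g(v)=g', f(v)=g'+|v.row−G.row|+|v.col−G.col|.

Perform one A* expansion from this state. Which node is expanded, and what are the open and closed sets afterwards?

step 1: expand (2,4) (f=7, h=5) → closed; open now [(1,4) g=3 f=7, (2,3) g=3 f=7, (2,5) g=3 f=9, (4,3) g=1 f=7, (4,5) g=1 f=9]

expanded=(2,4); open=[(1,4) g=3 f=7, (2,3) g=3 f=7, (2,5) g=3 f=9, (4,3) g=1 f=7, (4,5) g=1 f=9]; closed=[(2,4), (3,4), (4,4)]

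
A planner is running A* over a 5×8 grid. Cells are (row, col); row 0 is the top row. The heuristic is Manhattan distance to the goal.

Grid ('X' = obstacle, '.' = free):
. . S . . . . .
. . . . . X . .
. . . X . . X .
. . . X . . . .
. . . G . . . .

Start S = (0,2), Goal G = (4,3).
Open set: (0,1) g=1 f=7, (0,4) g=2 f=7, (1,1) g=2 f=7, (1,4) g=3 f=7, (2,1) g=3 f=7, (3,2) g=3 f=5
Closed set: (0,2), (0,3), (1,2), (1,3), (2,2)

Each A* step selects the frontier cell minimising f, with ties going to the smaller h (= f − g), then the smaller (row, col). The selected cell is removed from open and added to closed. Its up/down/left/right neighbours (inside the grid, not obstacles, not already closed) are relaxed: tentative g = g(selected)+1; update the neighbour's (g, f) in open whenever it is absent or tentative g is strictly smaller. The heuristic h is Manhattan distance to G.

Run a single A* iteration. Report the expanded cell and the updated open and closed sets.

expanded=(3,2); open=[(0,1) g=1 f=7, (0,4) g=2 f=7, (1,1) g=2 f=7, (1,4) g=3 f=7, (2,1) g=3 f=7, (3,1) g=4 f=7, (4,2) g=4 f=5]; closed=[(0,2), (0,3), (1,2), (1,3), (2,2), (3,2)]

step 1: expand (3,2) (f=5, h=2) → closed; open now [(0,1) g=1 f=7, (0,4) g=2 f=7, (1,1) g=2 f=7, (1,4) g=3 f=7, (2,1) g=3 f=7, (3,1) g=4 f=7, (4,2) g=4 f=5]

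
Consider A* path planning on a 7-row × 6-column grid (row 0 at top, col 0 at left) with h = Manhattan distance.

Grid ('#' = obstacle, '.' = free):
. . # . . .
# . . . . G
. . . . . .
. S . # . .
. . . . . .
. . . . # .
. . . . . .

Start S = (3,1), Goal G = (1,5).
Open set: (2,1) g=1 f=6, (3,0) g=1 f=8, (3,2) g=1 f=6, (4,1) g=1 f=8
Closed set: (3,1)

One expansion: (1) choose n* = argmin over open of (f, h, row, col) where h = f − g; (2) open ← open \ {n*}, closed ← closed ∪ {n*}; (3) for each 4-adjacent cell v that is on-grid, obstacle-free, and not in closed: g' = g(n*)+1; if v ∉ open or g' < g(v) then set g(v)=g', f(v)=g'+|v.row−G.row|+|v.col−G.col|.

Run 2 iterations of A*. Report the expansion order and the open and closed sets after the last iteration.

step 1: expand (2,1) (f=6, h=5) → closed; open now [(1,1) g=2 f=6, (2,0) g=2 f=8, (2,2) g=2 f=6, (3,0) g=1 f=8, (3,2) g=1 f=6, (4,1) g=1 f=8]
step 2: expand (1,1) (f=6, h=4) → closed; open now [(0,1) g=3 f=8, (1,2) g=3 f=6, (2,0) g=2 f=8, (2,2) g=2 f=6, (3,0) g=1 f=8, (3,2) g=1 f=6, (4,1) g=1 f=8]

order=[(2,1) → (1,1)]; open=[(0,1) g=3 f=8, (1,2) g=3 f=6, (2,0) g=2 f=8, (2,2) g=2 f=6, (3,0) g=1 f=8, (3,2) g=1 f=6, (4,1) g=1 f=8]; closed=[(1,1), (2,1), (3,1)]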